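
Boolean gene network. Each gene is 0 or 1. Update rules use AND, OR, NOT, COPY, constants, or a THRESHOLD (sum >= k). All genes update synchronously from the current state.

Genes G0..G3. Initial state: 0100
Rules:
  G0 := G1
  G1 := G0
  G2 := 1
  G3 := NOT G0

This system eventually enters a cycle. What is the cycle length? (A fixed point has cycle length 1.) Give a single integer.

Step 0: 0100
Step 1: G0=G1=1 G1=G0=0 G2=1(const) G3=NOT G0=NOT 0=1 -> 1011
Step 2: G0=G1=0 G1=G0=1 G2=1(const) G3=NOT G0=NOT 1=0 -> 0110
Step 3: G0=G1=1 G1=G0=0 G2=1(const) G3=NOT G0=NOT 0=1 -> 1011
State from step 3 equals state from step 1 -> cycle length 2

Answer: 2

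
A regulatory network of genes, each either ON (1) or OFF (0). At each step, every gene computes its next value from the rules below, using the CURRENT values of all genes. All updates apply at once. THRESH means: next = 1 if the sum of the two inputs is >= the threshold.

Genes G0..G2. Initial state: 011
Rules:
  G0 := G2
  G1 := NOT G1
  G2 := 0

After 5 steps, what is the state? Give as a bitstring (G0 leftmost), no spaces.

Step 1: G0=G2=1 G1=NOT G1=NOT 1=0 G2=0(const) -> 100
Step 2: G0=G2=0 G1=NOT G1=NOT 0=1 G2=0(const) -> 010
Step 3: G0=G2=0 G1=NOT G1=NOT 1=0 G2=0(const) -> 000
Step 4: G0=G2=0 G1=NOT G1=NOT 0=1 G2=0(const) -> 010
Step 5: G0=G2=0 G1=NOT G1=NOT 1=0 G2=0(const) -> 000

000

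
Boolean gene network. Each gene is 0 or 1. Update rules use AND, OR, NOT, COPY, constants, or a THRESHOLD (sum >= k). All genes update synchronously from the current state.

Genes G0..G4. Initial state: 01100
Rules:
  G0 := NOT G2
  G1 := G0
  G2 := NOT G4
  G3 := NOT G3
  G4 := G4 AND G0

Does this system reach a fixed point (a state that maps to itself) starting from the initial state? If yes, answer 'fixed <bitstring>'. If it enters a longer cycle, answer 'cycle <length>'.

Answer: cycle 2

Derivation:
Step 0: 01100
Step 1: G0=NOT G2=NOT 1=0 G1=G0=0 G2=NOT G4=NOT 0=1 G3=NOT G3=NOT 0=1 G4=G4&G0=0&0=0 -> 00110
Step 2: G0=NOT G2=NOT 1=0 G1=G0=0 G2=NOT G4=NOT 0=1 G3=NOT G3=NOT 1=0 G4=G4&G0=0&0=0 -> 00100
Step 3: G0=NOT G2=NOT 1=0 G1=G0=0 G2=NOT G4=NOT 0=1 G3=NOT G3=NOT 0=1 G4=G4&G0=0&0=0 -> 00110
Cycle of length 2 starting at step 1 -> no fixed point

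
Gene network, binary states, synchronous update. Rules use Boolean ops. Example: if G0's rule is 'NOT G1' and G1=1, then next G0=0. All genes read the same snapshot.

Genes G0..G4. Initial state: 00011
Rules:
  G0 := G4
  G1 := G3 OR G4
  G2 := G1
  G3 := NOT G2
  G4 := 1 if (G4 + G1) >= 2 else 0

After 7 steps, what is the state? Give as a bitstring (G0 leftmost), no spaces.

Step 1: G0=G4=1 G1=G3|G4=1|1=1 G2=G1=0 G3=NOT G2=NOT 0=1 G4=(1+0>=2)=0 -> 11010
Step 2: G0=G4=0 G1=G3|G4=1|0=1 G2=G1=1 G3=NOT G2=NOT 0=1 G4=(0+1>=2)=0 -> 01110
Step 3: G0=G4=0 G1=G3|G4=1|0=1 G2=G1=1 G3=NOT G2=NOT 1=0 G4=(0+1>=2)=0 -> 01100
Step 4: G0=G4=0 G1=G3|G4=0|0=0 G2=G1=1 G3=NOT G2=NOT 1=0 G4=(0+1>=2)=0 -> 00100
Step 5: G0=G4=0 G1=G3|G4=0|0=0 G2=G1=0 G3=NOT G2=NOT 1=0 G4=(0+0>=2)=0 -> 00000
Step 6: G0=G4=0 G1=G3|G4=0|0=0 G2=G1=0 G3=NOT G2=NOT 0=1 G4=(0+0>=2)=0 -> 00010
Step 7: G0=G4=0 G1=G3|G4=1|0=1 G2=G1=0 G3=NOT G2=NOT 0=1 G4=(0+0>=2)=0 -> 01010

01010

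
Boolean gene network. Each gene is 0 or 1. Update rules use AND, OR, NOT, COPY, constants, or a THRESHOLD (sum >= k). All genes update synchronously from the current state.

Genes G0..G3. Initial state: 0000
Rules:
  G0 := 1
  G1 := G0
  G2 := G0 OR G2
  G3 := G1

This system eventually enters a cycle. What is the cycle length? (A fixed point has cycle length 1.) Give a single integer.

Step 0: 0000
Step 1: G0=1(const) G1=G0=0 G2=G0|G2=0|0=0 G3=G1=0 -> 1000
Step 2: G0=1(const) G1=G0=1 G2=G0|G2=1|0=1 G3=G1=0 -> 1110
Step 3: G0=1(const) G1=G0=1 G2=G0|G2=1|1=1 G3=G1=1 -> 1111
Step 4: G0=1(const) G1=G0=1 G2=G0|G2=1|1=1 G3=G1=1 -> 1111
State from step 4 equals state from step 3 -> cycle length 1

Answer: 1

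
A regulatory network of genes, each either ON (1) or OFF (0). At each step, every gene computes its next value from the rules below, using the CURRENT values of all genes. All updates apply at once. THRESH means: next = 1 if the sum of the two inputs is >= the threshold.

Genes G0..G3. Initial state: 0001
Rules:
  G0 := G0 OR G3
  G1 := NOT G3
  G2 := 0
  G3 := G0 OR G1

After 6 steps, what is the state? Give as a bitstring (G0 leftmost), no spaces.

Step 1: G0=G0|G3=0|1=1 G1=NOT G3=NOT 1=0 G2=0(const) G3=G0|G1=0|0=0 -> 1000
Step 2: G0=G0|G3=1|0=1 G1=NOT G3=NOT 0=1 G2=0(const) G3=G0|G1=1|0=1 -> 1101
Step 3: G0=G0|G3=1|1=1 G1=NOT G3=NOT 1=0 G2=0(const) G3=G0|G1=1|1=1 -> 1001
Step 4: G0=G0|G3=1|1=1 G1=NOT G3=NOT 1=0 G2=0(const) G3=G0|G1=1|0=1 -> 1001
Step 5: G0=G0|G3=1|1=1 G1=NOT G3=NOT 1=0 G2=0(const) G3=G0|G1=1|0=1 -> 1001
Step 6: G0=G0|G3=1|1=1 G1=NOT G3=NOT 1=0 G2=0(const) G3=G0|G1=1|0=1 -> 1001

1001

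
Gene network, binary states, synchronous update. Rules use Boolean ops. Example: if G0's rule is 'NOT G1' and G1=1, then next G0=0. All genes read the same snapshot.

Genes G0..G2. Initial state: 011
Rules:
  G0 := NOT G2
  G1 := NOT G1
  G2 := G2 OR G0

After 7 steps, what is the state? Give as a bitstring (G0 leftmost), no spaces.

Step 1: G0=NOT G2=NOT 1=0 G1=NOT G1=NOT 1=0 G2=G2|G0=1|0=1 -> 001
Step 2: G0=NOT G2=NOT 1=0 G1=NOT G1=NOT 0=1 G2=G2|G0=1|0=1 -> 011
Step 3: G0=NOT G2=NOT 1=0 G1=NOT G1=NOT 1=0 G2=G2|G0=1|0=1 -> 001
Step 4: G0=NOT G2=NOT 1=0 G1=NOT G1=NOT 0=1 G2=G2|G0=1|0=1 -> 011
Step 5: G0=NOT G2=NOT 1=0 G1=NOT G1=NOT 1=0 G2=G2|G0=1|0=1 -> 001
Step 6: G0=NOT G2=NOT 1=0 G1=NOT G1=NOT 0=1 G2=G2|G0=1|0=1 -> 011
Step 7: G0=NOT G2=NOT 1=0 G1=NOT G1=NOT 1=0 G2=G2|G0=1|0=1 -> 001

001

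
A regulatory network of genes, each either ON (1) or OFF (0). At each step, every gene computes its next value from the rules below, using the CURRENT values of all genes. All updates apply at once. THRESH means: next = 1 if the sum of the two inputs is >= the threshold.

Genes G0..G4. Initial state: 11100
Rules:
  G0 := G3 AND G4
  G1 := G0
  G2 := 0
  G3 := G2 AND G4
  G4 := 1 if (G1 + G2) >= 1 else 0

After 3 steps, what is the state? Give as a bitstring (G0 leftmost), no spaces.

Step 1: G0=G3&G4=0&0=0 G1=G0=1 G2=0(const) G3=G2&G4=1&0=0 G4=(1+1>=1)=1 -> 01001
Step 2: G0=G3&G4=0&1=0 G1=G0=0 G2=0(const) G3=G2&G4=0&1=0 G4=(1+0>=1)=1 -> 00001
Step 3: G0=G3&G4=0&1=0 G1=G0=0 G2=0(const) G3=G2&G4=0&1=0 G4=(0+0>=1)=0 -> 00000

00000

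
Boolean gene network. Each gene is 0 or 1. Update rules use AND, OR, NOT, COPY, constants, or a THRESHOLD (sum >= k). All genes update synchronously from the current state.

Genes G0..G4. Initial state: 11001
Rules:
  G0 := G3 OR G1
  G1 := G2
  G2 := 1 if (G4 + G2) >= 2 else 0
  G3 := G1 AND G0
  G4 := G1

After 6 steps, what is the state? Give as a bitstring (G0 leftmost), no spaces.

Step 1: G0=G3|G1=0|1=1 G1=G2=0 G2=(1+0>=2)=0 G3=G1&G0=1&1=1 G4=G1=1 -> 10011
Step 2: G0=G3|G1=1|0=1 G1=G2=0 G2=(1+0>=2)=0 G3=G1&G0=0&1=0 G4=G1=0 -> 10000
Step 3: G0=G3|G1=0|0=0 G1=G2=0 G2=(0+0>=2)=0 G3=G1&G0=0&1=0 G4=G1=0 -> 00000
Step 4: G0=G3|G1=0|0=0 G1=G2=0 G2=(0+0>=2)=0 G3=G1&G0=0&0=0 G4=G1=0 -> 00000
Step 5: G0=G3|G1=0|0=0 G1=G2=0 G2=(0+0>=2)=0 G3=G1&G0=0&0=0 G4=G1=0 -> 00000
Step 6: G0=G3|G1=0|0=0 G1=G2=0 G2=(0+0>=2)=0 G3=G1&G0=0&0=0 G4=G1=0 -> 00000

00000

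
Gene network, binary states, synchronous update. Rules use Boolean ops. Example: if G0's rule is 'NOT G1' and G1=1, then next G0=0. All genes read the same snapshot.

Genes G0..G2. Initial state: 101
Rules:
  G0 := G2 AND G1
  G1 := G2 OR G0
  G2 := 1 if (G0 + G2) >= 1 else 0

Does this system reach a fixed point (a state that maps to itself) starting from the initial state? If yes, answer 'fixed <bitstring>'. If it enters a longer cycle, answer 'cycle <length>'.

Step 0: 101
Step 1: G0=G2&G1=1&0=0 G1=G2|G0=1|1=1 G2=(1+1>=1)=1 -> 011
Step 2: G0=G2&G1=1&1=1 G1=G2|G0=1|0=1 G2=(0+1>=1)=1 -> 111
Step 3: G0=G2&G1=1&1=1 G1=G2|G0=1|1=1 G2=(1+1>=1)=1 -> 111
Fixed point reached at step 2: 111

Answer: fixed 111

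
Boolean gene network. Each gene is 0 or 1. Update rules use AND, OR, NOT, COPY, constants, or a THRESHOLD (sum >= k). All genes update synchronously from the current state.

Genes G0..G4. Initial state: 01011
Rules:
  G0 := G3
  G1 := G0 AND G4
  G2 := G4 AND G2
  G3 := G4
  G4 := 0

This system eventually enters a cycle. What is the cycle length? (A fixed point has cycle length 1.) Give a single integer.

Step 0: 01011
Step 1: G0=G3=1 G1=G0&G4=0&1=0 G2=G4&G2=1&0=0 G3=G4=1 G4=0(const) -> 10010
Step 2: G0=G3=1 G1=G0&G4=1&0=0 G2=G4&G2=0&0=0 G3=G4=0 G4=0(const) -> 10000
Step 3: G0=G3=0 G1=G0&G4=1&0=0 G2=G4&G2=0&0=0 G3=G4=0 G4=0(const) -> 00000
Step 4: G0=G3=0 G1=G0&G4=0&0=0 G2=G4&G2=0&0=0 G3=G4=0 G4=0(const) -> 00000
State from step 4 equals state from step 3 -> cycle length 1

Answer: 1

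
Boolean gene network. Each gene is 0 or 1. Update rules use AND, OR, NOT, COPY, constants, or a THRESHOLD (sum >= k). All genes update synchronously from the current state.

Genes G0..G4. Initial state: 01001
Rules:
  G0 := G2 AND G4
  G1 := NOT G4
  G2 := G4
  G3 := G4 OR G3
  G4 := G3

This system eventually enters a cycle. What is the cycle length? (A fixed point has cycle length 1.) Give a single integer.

Step 0: 01001
Step 1: G0=G2&G4=0&1=0 G1=NOT G4=NOT 1=0 G2=G4=1 G3=G4|G3=1|0=1 G4=G3=0 -> 00110
Step 2: G0=G2&G4=1&0=0 G1=NOT G4=NOT 0=1 G2=G4=0 G3=G4|G3=0|1=1 G4=G3=1 -> 01011
Step 3: G0=G2&G4=0&1=0 G1=NOT G4=NOT 1=0 G2=G4=1 G3=G4|G3=1|1=1 G4=G3=1 -> 00111
Step 4: G0=G2&G4=1&1=1 G1=NOT G4=NOT 1=0 G2=G4=1 G3=G4|G3=1|1=1 G4=G3=1 -> 10111
Step 5: G0=G2&G4=1&1=1 G1=NOT G4=NOT 1=0 G2=G4=1 G3=G4|G3=1|1=1 G4=G3=1 -> 10111
State from step 5 equals state from step 4 -> cycle length 1

Answer: 1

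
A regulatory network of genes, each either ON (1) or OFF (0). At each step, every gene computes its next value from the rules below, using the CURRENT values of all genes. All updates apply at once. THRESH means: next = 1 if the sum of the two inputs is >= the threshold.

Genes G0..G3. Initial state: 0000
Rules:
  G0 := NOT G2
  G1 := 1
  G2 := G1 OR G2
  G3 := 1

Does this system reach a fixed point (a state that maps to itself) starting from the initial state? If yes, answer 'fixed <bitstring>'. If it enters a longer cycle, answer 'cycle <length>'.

Answer: fixed 0111

Derivation:
Step 0: 0000
Step 1: G0=NOT G2=NOT 0=1 G1=1(const) G2=G1|G2=0|0=0 G3=1(const) -> 1101
Step 2: G0=NOT G2=NOT 0=1 G1=1(const) G2=G1|G2=1|0=1 G3=1(const) -> 1111
Step 3: G0=NOT G2=NOT 1=0 G1=1(const) G2=G1|G2=1|1=1 G3=1(const) -> 0111
Step 4: G0=NOT G2=NOT 1=0 G1=1(const) G2=G1|G2=1|1=1 G3=1(const) -> 0111
Fixed point reached at step 3: 0111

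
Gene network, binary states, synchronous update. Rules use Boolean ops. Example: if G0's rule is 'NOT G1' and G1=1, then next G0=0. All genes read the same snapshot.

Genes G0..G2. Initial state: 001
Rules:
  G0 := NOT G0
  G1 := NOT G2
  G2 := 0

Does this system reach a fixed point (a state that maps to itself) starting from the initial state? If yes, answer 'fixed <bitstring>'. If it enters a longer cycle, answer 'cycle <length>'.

Answer: cycle 2

Derivation:
Step 0: 001
Step 1: G0=NOT G0=NOT 0=1 G1=NOT G2=NOT 1=0 G2=0(const) -> 100
Step 2: G0=NOT G0=NOT 1=0 G1=NOT G2=NOT 0=1 G2=0(const) -> 010
Step 3: G0=NOT G0=NOT 0=1 G1=NOT G2=NOT 0=1 G2=0(const) -> 110
Step 4: G0=NOT G0=NOT 1=0 G1=NOT G2=NOT 0=1 G2=0(const) -> 010
Cycle of length 2 starting at step 2 -> no fixed point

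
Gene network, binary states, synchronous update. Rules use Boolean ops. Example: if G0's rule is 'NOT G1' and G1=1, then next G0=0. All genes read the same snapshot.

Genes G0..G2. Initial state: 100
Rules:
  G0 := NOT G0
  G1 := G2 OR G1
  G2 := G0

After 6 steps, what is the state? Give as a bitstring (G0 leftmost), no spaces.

Step 1: G0=NOT G0=NOT 1=0 G1=G2|G1=0|0=0 G2=G0=1 -> 001
Step 2: G0=NOT G0=NOT 0=1 G1=G2|G1=1|0=1 G2=G0=0 -> 110
Step 3: G0=NOT G0=NOT 1=0 G1=G2|G1=0|1=1 G2=G0=1 -> 011
Step 4: G0=NOT G0=NOT 0=1 G1=G2|G1=1|1=1 G2=G0=0 -> 110
Step 5: G0=NOT G0=NOT 1=0 G1=G2|G1=0|1=1 G2=G0=1 -> 011
Step 6: G0=NOT G0=NOT 0=1 G1=G2|G1=1|1=1 G2=G0=0 -> 110

110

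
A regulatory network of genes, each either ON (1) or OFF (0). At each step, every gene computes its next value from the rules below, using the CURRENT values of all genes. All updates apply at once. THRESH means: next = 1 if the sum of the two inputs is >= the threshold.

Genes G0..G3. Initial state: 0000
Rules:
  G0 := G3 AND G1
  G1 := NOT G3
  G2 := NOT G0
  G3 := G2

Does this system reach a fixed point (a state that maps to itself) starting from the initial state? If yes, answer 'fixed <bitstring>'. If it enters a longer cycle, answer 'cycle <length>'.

Answer: cycle 4

Derivation:
Step 0: 0000
Step 1: G0=G3&G1=0&0=0 G1=NOT G3=NOT 0=1 G2=NOT G0=NOT 0=1 G3=G2=0 -> 0110
Step 2: G0=G3&G1=0&1=0 G1=NOT G3=NOT 0=1 G2=NOT G0=NOT 0=1 G3=G2=1 -> 0111
Step 3: G0=G3&G1=1&1=1 G1=NOT G3=NOT 1=0 G2=NOT G0=NOT 0=1 G3=G2=1 -> 1011
Step 4: G0=G3&G1=1&0=0 G1=NOT G3=NOT 1=0 G2=NOT G0=NOT 1=0 G3=G2=1 -> 0001
Step 5: G0=G3&G1=1&0=0 G1=NOT G3=NOT 1=0 G2=NOT G0=NOT 0=1 G3=G2=0 -> 0010
Step 6: G0=G3&G1=0&0=0 G1=NOT G3=NOT 0=1 G2=NOT G0=NOT 0=1 G3=G2=1 -> 0111
Cycle of length 4 starting at step 2 -> no fixed point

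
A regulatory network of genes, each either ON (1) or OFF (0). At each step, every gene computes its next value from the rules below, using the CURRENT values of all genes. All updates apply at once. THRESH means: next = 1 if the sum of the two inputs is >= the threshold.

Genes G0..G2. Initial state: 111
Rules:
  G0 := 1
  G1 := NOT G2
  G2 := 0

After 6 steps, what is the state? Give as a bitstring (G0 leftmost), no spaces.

Step 1: G0=1(const) G1=NOT G2=NOT 1=0 G2=0(const) -> 100
Step 2: G0=1(const) G1=NOT G2=NOT 0=1 G2=0(const) -> 110
Step 3: G0=1(const) G1=NOT G2=NOT 0=1 G2=0(const) -> 110
Step 4: G0=1(const) G1=NOT G2=NOT 0=1 G2=0(const) -> 110
Step 5: G0=1(const) G1=NOT G2=NOT 0=1 G2=0(const) -> 110
Step 6: G0=1(const) G1=NOT G2=NOT 0=1 G2=0(const) -> 110

110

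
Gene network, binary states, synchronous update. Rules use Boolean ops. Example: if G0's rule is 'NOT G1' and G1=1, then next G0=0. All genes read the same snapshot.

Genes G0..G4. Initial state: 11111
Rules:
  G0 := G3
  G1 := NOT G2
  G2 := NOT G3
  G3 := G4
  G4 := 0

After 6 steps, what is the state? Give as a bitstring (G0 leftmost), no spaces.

Step 1: G0=G3=1 G1=NOT G2=NOT 1=0 G2=NOT G3=NOT 1=0 G3=G4=1 G4=0(const) -> 10010
Step 2: G0=G3=1 G1=NOT G2=NOT 0=1 G2=NOT G3=NOT 1=0 G3=G4=0 G4=0(const) -> 11000
Step 3: G0=G3=0 G1=NOT G2=NOT 0=1 G2=NOT G3=NOT 0=1 G3=G4=0 G4=0(const) -> 01100
Step 4: G0=G3=0 G1=NOT G2=NOT 1=0 G2=NOT G3=NOT 0=1 G3=G4=0 G4=0(const) -> 00100
Step 5: G0=G3=0 G1=NOT G2=NOT 1=0 G2=NOT G3=NOT 0=1 G3=G4=0 G4=0(const) -> 00100
Step 6: G0=G3=0 G1=NOT G2=NOT 1=0 G2=NOT G3=NOT 0=1 G3=G4=0 G4=0(const) -> 00100

00100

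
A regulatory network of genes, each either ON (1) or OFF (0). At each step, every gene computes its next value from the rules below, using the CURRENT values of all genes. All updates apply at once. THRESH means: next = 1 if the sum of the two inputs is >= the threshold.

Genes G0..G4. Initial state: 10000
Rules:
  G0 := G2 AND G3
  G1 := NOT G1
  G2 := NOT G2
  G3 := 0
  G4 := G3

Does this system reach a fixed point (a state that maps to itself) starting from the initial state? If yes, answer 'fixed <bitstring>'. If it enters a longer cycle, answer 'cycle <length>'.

Answer: cycle 2

Derivation:
Step 0: 10000
Step 1: G0=G2&G3=0&0=0 G1=NOT G1=NOT 0=1 G2=NOT G2=NOT 0=1 G3=0(const) G4=G3=0 -> 01100
Step 2: G0=G2&G3=1&0=0 G1=NOT G1=NOT 1=0 G2=NOT G2=NOT 1=0 G3=0(const) G4=G3=0 -> 00000
Step 3: G0=G2&G3=0&0=0 G1=NOT G1=NOT 0=1 G2=NOT G2=NOT 0=1 G3=0(const) G4=G3=0 -> 01100
Cycle of length 2 starting at step 1 -> no fixed point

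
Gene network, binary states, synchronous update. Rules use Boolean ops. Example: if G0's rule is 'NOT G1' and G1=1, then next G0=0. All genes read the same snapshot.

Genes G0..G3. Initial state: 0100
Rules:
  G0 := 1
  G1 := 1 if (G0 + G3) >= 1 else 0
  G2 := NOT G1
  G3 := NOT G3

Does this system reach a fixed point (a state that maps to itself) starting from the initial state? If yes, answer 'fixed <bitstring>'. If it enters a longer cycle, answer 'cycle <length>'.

Answer: cycle 2

Derivation:
Step 0: 0100
Step 1: G0=1(const) G1=(0+0>=1)=0 G2=NOT G1=NOT 1=0 G3=NOT G3=NOT 0=1 -> 1001
Step 2: G0=1(const) G1=(1+1>=1)=1 G2=NOT G1=NOT 0=1 G3=NOT G3=NOT 1=0 -> 1110
Step 3: G0=1(const) G1=(1+0>=1)=1 G2=NOT G1=NOT 1=0 G3=NOT G3=NOT 0=1 -> 1101
Step 4: G0=1(const) G1=(1+1>=1)=1 G2=NOT G1=NOT 1=0 G3=NOT G3=NOT 1=0 -> 1100
Step 5: G0=1(const) G1=(1+0>=1)=1 G2=NOT G1=NOT 1=0 G3=NOT G3=NOT 0=1 -> 1101
Cycle of length 2 starting at step 3 -> no fixed point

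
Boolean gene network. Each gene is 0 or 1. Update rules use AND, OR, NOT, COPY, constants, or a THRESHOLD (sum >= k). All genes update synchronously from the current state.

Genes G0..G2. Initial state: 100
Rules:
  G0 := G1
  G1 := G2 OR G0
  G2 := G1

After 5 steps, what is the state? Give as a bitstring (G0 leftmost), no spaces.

Step 1: G0=G1=0 G1=G2|G0=0|1=1 G2=G1=0 -> 010
Step 2: G0=G1=1 G1=G2|G0=0|0=0 G2=G1=1 -> 101
Step 3: G0=G1=0 G1=G2|G0=1|1=1 G2=G1=0 -> 010
Step 4: G0=G1=1 G1=G2|G0=0|0=0 G2=G1=1 -> 101
Step 5: G0=G1=0 G1=G2|G0=1|1=1 G2=G1=0 -> 010

010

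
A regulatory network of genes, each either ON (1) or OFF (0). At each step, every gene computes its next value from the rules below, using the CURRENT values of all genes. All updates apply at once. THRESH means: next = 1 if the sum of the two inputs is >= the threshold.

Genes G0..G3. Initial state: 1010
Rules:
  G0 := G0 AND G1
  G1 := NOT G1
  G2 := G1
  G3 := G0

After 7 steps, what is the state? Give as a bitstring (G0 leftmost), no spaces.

Step 1: G0=G0&G1=1&0=0 G1=NOT G1=NOT 0=1 G2=G1=0 G3=G0=1 -> 0101
Step 2: G0=G0&G1=0&1=0 G1=NOT G1=NOT 1=0 G2=G1=1 G3=G0=0 -> 0010
Step 3: G0=G0&G1=0&0=0 G1=NOT G1=NOT 0=1 G2=G1=0 G3=G0=0 -> 0100
Step 4: G0=G0&G1=0&1=0 G1=NOT G1=NOT 1=0 G2=G1=1 G3=G0=0 -> 0010
Step 5: G0=G0&G1=0&0=0 G1=NOT G1=NOT 0=1 G2=G1=0 G3=G0=0 -> 0100
Step 6: G0=G0&G1=0&1=0 G1=NOT G1=NOT 1=0 G2=G1=1 G3=G0=0 -> 0010
Step 7: G0=G0&G1=0&0=0 G1=NOT G1=NOT 0=1 G2=G1=0 G3=G0=0 -> 0100

0100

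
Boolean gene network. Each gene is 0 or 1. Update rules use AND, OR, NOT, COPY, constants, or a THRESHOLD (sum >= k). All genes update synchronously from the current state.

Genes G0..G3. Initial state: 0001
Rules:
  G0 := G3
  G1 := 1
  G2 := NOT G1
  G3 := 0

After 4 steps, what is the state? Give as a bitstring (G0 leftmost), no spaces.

Step 1: G0=G3=1 G1=1(const) G2=NOT G1=NOT 0=1 G3=0(const) -> 1110
Step 2: G0=G3=0 G1=1(const) G2=NOT G1=NOT 1=0 G3=0(const) -> 0100
Step 3: G0=G3=0 G1=1(const) G2=NOT G1=NOT 1=0 G3=0(const) -> 0100
Step 4: G0=G3=0 G1=1(const) G2=NOT G1=NOT 1=0 G3=0(const) -> 0100

0100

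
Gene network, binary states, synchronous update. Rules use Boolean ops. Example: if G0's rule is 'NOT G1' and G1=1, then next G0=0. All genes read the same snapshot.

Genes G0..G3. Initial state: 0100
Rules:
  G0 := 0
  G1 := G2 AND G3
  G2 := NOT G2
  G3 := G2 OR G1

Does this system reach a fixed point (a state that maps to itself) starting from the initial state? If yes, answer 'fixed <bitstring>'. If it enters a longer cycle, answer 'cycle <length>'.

Answer: cycle 2

Derivation:
Step 0: 0100
Step 1: G0=0(const) G1=G2&G3=0&0=0 G2=NOT G2=NOT 0=1 G3=G2|G1=0|1=1 -> 0011
Step 2: G0=0(const) G1=G2&G3=1&1=1 G2=NOT G2=NOT 1=0 G3=G2|G1=1|0=1 -> 0101
Step 3: G0=0(const) G1=G2&G3=0&1=0 G2=NOT G2=NOT 0=1 G3=G2|G1=0|1=1 -> 0011
Cycle of length 2 starting at step 1 -> no fixed point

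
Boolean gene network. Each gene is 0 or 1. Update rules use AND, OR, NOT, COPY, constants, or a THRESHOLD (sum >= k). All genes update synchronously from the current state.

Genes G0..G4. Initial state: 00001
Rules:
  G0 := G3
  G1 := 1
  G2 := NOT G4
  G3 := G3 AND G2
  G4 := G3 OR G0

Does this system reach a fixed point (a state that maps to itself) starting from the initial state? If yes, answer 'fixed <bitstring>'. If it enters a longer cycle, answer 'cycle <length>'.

Answer: fixed 01100

Derivation:
Step 0: 00001
Step 1: G0=G3=0 G1=1(const) G2=NOT G4=NOT 1=0 G3=G3&G2=0&0=0 G4=G3|G0=0|0=0 -> 01000
Step 2: G0=G3=0 G1=1(const) G2=NOT G4=NOT 0=1 G3=G3&G2=0&0=0 G4=G3|G0=0|0=0 -> 01100
Step 3: G0=G3=0 G1=1(const) G2=NOT G4=NOT 0=1 G3=G3&G2=0&1=0 G4=G3|G0=0|0=0 -> 01100
Fixed point reached at step 2: 01100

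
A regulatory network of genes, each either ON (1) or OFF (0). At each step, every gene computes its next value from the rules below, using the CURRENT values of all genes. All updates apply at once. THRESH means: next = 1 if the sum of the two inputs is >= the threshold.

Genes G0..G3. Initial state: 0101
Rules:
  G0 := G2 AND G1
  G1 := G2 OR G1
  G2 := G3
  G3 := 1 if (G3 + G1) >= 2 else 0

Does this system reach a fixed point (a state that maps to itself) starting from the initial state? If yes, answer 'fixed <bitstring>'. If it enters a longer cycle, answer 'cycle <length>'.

Answer: fixed 1111

Derivation:
Step 0: 0101
Step 1: G0=G2&G1=0&1=0 G1=G2|G1=0|1=1 G2=G3=1 G3=(1+1>=2)=1 -> 0111
Step 2: G0=G2&G1=1&1=1 G1=G2|G1=1|1=1 G2=G3=1 G3=(1+1>=2)=1 -> 1111
Step 3: G0=G2&G1=1&1=1 G1=G2|G1=1|1=1 G2=G3=1 G3=(1+1>=2)=1 -> 1111
Fixed point reached at step 2: 1111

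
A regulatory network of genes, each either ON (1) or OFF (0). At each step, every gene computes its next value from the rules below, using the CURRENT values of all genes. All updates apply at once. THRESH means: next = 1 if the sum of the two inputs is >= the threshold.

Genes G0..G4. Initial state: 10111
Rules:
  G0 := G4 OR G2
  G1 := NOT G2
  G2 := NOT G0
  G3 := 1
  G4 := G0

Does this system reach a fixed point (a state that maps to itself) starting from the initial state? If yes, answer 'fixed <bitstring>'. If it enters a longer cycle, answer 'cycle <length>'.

Answer: fixed 11011

Derivation:
Step 0: 10111
Step 1: G0=G4|G2=1|1=1 G1=NOT G2=NOT 1=0 G2=NOT G0=NOT 1=0 G3=1(const) G4=G0=1 -> 10011
Step 2: G0=G4|G2=1|0=1 G1=NOT G2=NOT 0=1 G2=NOT G0=NOT 1=0 G3=1(const) G4=G0=1 -> 11011
Step 3: G0=G4|G2=1|0=1 G1=NOT G2=NOT 0=1 G2=NOT G0=NOT 1=0 G3=1(const) G4=G0=1 -> 11011
Fixed point reached at step 2: 11011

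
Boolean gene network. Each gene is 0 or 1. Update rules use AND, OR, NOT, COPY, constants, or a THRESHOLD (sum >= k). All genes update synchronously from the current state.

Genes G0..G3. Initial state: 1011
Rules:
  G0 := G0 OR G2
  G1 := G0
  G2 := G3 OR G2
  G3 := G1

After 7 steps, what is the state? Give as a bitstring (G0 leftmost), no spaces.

Step 1: G0=G0|G2=1|1=1 G1=G0=1 G2=G3|G2=1|1=1 G3=G1=0 -> 1110
Step 2: G0=G0|G2=1|1=1 G1=G0=1 G2=G3|G2=0|1=1 G3=G1=1 -> 1111
Step 3: G0=G0|G2=1|1=1 G1=G0=1 G2=G3|G2=1|1=1 G3=G1=1 -> 1111
Step 4: G0=G0|G2=1|1=1 G1=G0=1 G2=G3|G2=1|1=1 G3=G1=1 -> 1111
Step 5: G0=G0|G2=1|1=1 G1=G0=1 G2=G3|G2=1|1=1 G3=G1=1 -> 1111
Step 6: G0=G0|G2=1|1=1 G1=G0=1 G2=G3|G2=1|1=1 G3=G1=1 -> 1111
Step 7: G0=G0|G2=1|1=1 G1=G0=1 G2=G3|G2=1|1=1 G3=G1=1 -> 1111

1111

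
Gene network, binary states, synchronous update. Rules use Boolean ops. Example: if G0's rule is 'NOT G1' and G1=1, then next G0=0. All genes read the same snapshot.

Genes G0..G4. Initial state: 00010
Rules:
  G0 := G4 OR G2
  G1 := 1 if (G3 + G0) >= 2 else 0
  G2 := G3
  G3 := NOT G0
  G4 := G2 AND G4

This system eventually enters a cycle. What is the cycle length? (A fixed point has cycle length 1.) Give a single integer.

Step 0: 00010
Step 1: G0=G4|G2=0|0=0 G1=(1+0>=2)=0 G2=G3=1 G3=NOT G0=NOT 0=1 G4=G2&G4=0&0=0 -> 00110
Step 2: G0=G4|G2=0|1=1 G1=(1+0>=2)=0 G2=G3=1 G3=NOT G0=NOT 0=1 G4=G2&G4=1&0=0 -> 10110
Step 3: G0=G4|G2=0|1=1 G1=(1+1>=2)=1 G2=G3=1 G3=NOT G0=NOT 1=0 G4=G2&G4=1&0=0 -> 11100
Step 4: G0=G4|G2=0|1=1 G1=(0+1>=2)=0 G2=G3=0 G3=NOT G0=NOT 1=0 G4=G2&G4=1&0=0 -> 10000
Step 5: G0=G4|G2=0|0=0 G1=(0+1>=2)=0 G2=G3=0 G3=NOT G0=NOT 1=0 G4=G2&G4=0&0=0 -> 00000
Step 6: G0=G4|G2=0|0=0 G1=(0+0>=2)=0 G2=G3=0 G3=NOT G0=NOT 0=1 G4=G2&G4=0&0=0 -> 00010
State from step 6 equals state from step 0 -> cycle length 6

Answer: 6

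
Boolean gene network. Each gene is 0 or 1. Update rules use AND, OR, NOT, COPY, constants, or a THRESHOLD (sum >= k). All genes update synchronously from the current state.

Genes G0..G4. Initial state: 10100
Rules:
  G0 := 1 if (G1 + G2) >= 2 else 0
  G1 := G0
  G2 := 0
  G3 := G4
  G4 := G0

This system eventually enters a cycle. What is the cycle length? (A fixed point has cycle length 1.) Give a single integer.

Step 0: 10100
Step 1: G0=(0+1>=2)=0 G1=G0=1 G2=0(const) G3=G4=0 G4=G0=1 -> 01001
Step 2: G0=(1+0>=2)=0 G1=G0=0 G2=0(const) G3=G4=1 G4=G0=0 -> 00010
Step 3: G0=(0+0>=2)=0 G1=G0=0 G2=0(const) G3=G4=0 G4=G0=0 -> 00000
Step 4: G0=(0+0>=2)=0 G1=G0=0 G2=0(const) G3=G4=0 G4=G0=0 -> 00000
State from step 4 equals state from step 3 -> cycle length 1

Answer: 1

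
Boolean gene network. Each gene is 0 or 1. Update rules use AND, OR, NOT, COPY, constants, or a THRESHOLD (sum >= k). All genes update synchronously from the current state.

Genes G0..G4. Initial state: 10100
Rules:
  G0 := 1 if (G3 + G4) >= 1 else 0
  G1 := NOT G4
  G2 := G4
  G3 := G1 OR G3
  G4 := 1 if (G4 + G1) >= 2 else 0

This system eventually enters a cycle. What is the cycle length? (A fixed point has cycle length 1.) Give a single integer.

Answer: 1

Derivation:
Step 0: 10100
Step 1: G0=(0+0>=1)=0 G1=NOT G4=NOT 0=1 G2=G4=0 G3=G1|G3=0|0=0 G4=(0+0>=2)=0 -> 01000
Step 2: G0=(0+0>=1)=0 G1=NOT G4=NOT 0=1 G2=G4=0 G3=G1|G3=1|0=1 G4=(0+1>=2)=0 -> 01010
Step 3: G0=(1+0>=1)=1 G1=NOT G4=NOT 0=1 G2=G4=0 G3=G1|G3=1|1=1 G4=(0+1>=2)=0 -> 11010
Step 4: G0=(1+0>=1)=1 G1=NOT G4=NOT 0=1 G2=G4=0 G3=G1|G3=1|1=1 G4=(0+1>=2)=0 -> 11010
State from step 4 equals state from step 3 -> cycle length 1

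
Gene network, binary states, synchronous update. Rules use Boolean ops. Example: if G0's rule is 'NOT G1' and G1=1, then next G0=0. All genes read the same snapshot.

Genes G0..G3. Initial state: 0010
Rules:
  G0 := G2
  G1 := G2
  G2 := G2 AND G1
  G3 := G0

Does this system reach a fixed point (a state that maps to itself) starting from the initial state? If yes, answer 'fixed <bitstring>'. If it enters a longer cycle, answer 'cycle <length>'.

Answer: fixed 0000

Derivation:
Step 0: 0010
Step 1: G0=G2=1 G1=G2=1 G2=G2&G1=1&0=0 G3=G0=0 -> 1100
Step 2: G0=G2=0 G1=G2=0 G2=G2&G1=0&1=0 G3=G0=1 -> 0001
Step 3: G0=G2=0 G1=G2=0 G2=G2&G1=0&0=0 G3=G0=0 -> 0000
Step 4: G0=G2=0 G1=G2=0 G2=G2&G1=0&0=0 G3=G0=0 -> 0000
Fixed point reached at step 3: 0000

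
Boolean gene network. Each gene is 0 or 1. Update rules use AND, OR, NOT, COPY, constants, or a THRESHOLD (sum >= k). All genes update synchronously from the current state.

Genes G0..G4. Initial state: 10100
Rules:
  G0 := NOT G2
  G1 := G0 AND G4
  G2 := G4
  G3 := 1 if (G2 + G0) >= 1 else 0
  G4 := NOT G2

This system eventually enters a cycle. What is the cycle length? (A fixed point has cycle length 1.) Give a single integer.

Step 0: 10100
Step 1: G0=NOT G2=NOT 1=0 G1=G0&G4=1&0=0 G2=G4=0 G3=(1+1>=1)=1 G4=NOT G2=NOT 1=0 -> 00010
Step 2: G0=NOT G2=NOT 0=1 G1=G0&G4=0&0=0 G2=G4=0 G3=(0+0>=1)=0 G4=NOT G2=NOT 0=1 -> 10001
Step 3: G0=NOT G2=NOT 0=1 G1=G0&G4=1&1=1 G2=G4=1 G3=(0+1>=1)=1 G4=NOT G2=NOT 0=1 -> 11111
Step 4: G0=NOT G2=NOT 1=0 G1=G0&G4=1&1=1 G2=G4=1 G3=(1+1>=1)=1 G4=NOT G2=NOT 1=0 -> 01110
Step 5: G0=NOT G2=NOT 1=0 G1=G0&G4=0&0=0 G2=G4=0 G3=(1+0>=1)=1 G4=NOT G2=NOT 1=0 -> 00010
State from step 5 equals state from step 1 -> cycle length 4

Answer: 4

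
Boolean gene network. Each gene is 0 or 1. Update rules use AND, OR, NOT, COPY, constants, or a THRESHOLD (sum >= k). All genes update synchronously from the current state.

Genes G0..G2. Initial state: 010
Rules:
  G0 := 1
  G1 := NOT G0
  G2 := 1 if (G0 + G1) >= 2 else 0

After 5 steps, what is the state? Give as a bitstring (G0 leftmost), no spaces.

Step 1: G0=1(const) G1=NOT G0=NOT 0=1 G2=(0+1>=2)=0 -> 110
Step 2: G0=1(const) G1=NOT G0=NOT 1=0 G2=(1+1>=2)=1 -> 101
Step 3: G0=1(const) G1=NOT G0=NOT 1=0 G2=(1+0>=2)=0 -> 100
Step 4: G0=1(const) G1=NOT G0=NOT 1=0 G2=(1+0>=2)=0 -> 100
Step 5: G0=1(const) G1=NOT G0=NOT 1=0 G2=(1+0>=2)=0 -> 100

100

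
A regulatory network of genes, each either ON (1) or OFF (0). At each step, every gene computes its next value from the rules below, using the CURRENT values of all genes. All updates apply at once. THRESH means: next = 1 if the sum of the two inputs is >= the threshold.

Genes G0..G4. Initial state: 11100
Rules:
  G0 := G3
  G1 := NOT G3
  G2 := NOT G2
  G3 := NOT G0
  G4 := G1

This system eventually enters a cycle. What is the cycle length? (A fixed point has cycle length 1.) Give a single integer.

Step 0: 11100
Step 1: G0=G3=0 G1=NOT G3=NOT 0=1 G2=NOT G2=NOT 1=0 G3=NOT G0=NOT 1=0 G4=G1=1 -> 01001
Step 2: G0=G3=0 G1=NOT G3=NOT 0=1 G2=NOT G2=NOT 0=1 G3=NOT G0=NOT 0=1 G4=G1=1 -> 01111
Step 3: G0=G3=1 G1=NOT G3=NOT 1=0 G2=NOT G2=NOT 1=0 G3=NOT G0=NOT 0=1 G4=G1=1 -> 10011
Step 4: G0=G3=1 G1=NOT G3=NOT 1=0 G2=NOT G2=NOT 0=1 G3=NOT G0=NOT 1=0 G4=G1=0 -> 10100
Step 5: G0=G3=0 G1=NOT G3=NOT 0=1 G2=NOT G2=NOT 1=0 G3=NOT G0=NOT 1=0 G4=G1=0 -> 01000
Step 6: G0=G3=0 G1=NOT G3=NOT 0=1 G2=NOT G2=NOT 0=1 G3=NOT G0=NOT 0=1 G4=G1=1 -> 01111
State from step 6 equals state from step 2 -> cycle length 4

Answer: 4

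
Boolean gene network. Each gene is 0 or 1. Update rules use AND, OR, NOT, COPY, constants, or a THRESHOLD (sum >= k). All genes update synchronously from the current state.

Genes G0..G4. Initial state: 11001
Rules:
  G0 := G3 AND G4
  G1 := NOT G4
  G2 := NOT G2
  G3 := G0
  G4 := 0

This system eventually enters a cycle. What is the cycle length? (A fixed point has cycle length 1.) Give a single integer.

Step 0: 11001
Step 1: G0=G3&G4=0&1=0 G1=NOT G4=NOT 1=0 G2=NOT G2=NOT 0=1 G3=G0=1 G4=0(const) -> 00110
Step 2: G0=G3&G4=1&0=0 G1=NOT G4=NOT 0=1 G2=NOT G2=NOT 1=0 G3=G0=0 G4=0(const) -> 01000
Step 3: G0=G3&G4=0&0=0 G1=NOT G4=NOT 0=1 G2=NOT G2=NOT 0=1 G3=G0=0 G4=0(const) -> 01100
Step 4: G0=G3&G4=0&0=0 G1=NOT G4=NOT 0=1 G2=NOT G2=NOT 1=0 G3=G0=0 G4=0(const) -> 01000
State from step 4 equals state from step 2 -> cycle length 2

Answer: 2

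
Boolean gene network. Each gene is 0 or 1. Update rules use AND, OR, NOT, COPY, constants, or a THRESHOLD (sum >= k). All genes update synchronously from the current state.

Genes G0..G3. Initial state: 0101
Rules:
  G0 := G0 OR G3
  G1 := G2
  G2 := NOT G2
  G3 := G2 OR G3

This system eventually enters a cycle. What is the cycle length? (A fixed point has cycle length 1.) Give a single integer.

Answer: 2

Derivation:
Step 0: 0101
Step 1: G0=G0|G3=0|1=1 G1=G2=0 G2=NOT G2=NOT 0=1 G3=G2|G3=0|1=1 -> 1011
Step 2: G0=G0|G3=1|1=1 G1=G2=1 G2=NOT G2=NOT 1=0 G3=G2|G3=1|1=1 -> 1101
Step 3: G0=G0|G3=1|1=1 G1=G2=0 G2=NOT G2=NOT 0=1 G3=G2|G3=0|1=1 -> 1011
State from step 3 equals state from step 1 -> cycle length 2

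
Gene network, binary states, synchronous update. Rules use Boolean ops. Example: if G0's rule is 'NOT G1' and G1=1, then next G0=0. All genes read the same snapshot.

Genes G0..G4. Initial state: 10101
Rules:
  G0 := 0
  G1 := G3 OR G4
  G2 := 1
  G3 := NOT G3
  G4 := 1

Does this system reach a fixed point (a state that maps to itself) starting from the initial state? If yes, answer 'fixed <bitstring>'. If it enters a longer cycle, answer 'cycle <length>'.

Answer: cycle 2

Derivation:
Step 0: 10101
Step 1: G0=0(const) G1=G3|G4=0|1=1 G2=1(const) G3=NOT G3=NOT 0=1 G4=1(const) -> 01111
Step 2: G0=0(const) G1=G3|G4=1|1=1 G2=1(const) G3=NOT G3=NOT 1=0 G4=1(const) -> 01101
Step 3: G0=0(const) G1=G3|G4=0|1=1 G2=1(const) G3=NOT G3=NOT 0=1 G4=1(const) -> 01111
Cycle of length 2 starting at step 1 -> no fixed point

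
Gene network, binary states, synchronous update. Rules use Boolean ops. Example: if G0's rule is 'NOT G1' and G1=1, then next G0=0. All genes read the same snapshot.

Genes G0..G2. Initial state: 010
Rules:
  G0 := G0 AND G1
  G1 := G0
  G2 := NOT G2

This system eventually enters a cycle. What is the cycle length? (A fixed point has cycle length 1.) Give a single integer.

Step 0: 010
Step 1: G0=G0&G1=0&1=0 G1=G0=0 G2=NOT G2=NOT 0=1 -> 001
Step 2: G0=G0&G1=0&0=0 G1=G0=0 G2=NOT G2=NOT 1=0 -> 000
Step 3: G0=G0&G1=0&0=0 G1=G0=0 G2=NOT G2=NOT 0=1 -> 001
State from step 3 equals state from step 1 -> cycle length 2

Answer: 2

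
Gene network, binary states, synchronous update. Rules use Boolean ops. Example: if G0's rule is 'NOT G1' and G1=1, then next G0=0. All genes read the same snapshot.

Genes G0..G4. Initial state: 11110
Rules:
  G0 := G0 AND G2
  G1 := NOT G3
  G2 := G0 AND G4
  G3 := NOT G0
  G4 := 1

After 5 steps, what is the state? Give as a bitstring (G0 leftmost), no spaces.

Step 1: G0=G0&G2=1&1=1 G1=NOT G3=NOT 1=0 G2=G0&G4=1&0=0 G3=NOT G0=NOT 1=0 G4=1(const) -> 10001
Step 2: G0=G0&G2=1&0=0 G1=NOT G3=NOT 0=1 G2=G0&G4=1&1=1 G3=NOT G0=NOT 1=0 G4=1(const) -> 01101
Step 3: G0=G0&G2=0&1=0 G1=NOT G3=NOT 0=1 G2=G0&G4=0&1=0 G3=NOT G0=NOT 0=1 G4=1(const) -> 01011
Step 4: G0=G0&G2=0&0=0 G1=NOT G3=NOT 1=0 G2=G0&G4=0&1=0 G3=NOT G0=NOT 0=1 G4=1(const) -> 00011
Step 5: G0=G0&G2=0&0=0 G1=NOT G3=NOT 1=0 G2=G0&G4=0&1=0 G3=NOT G0=NOT 0=1 G4=1(const) -> 00011

00011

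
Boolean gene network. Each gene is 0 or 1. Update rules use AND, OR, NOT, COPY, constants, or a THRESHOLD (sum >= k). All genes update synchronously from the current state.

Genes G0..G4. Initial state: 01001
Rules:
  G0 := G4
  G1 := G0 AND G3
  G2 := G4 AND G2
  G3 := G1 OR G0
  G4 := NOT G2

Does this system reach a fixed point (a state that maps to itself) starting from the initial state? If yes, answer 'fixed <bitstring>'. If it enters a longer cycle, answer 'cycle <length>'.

Answer: fixed 11011

Derivation:
Step 0: 01001
Step 1: G0=G4=1 G1=G0&G3=0&0=0 G2=G4&G2=1&0=0 G3=G1|G0=1|0=1 G4=NOT G2=NOT 0=1 -> 10011
Step 2: G0=G4=1 G1=G0&G3=1&1=1 G2=G4&G2=1&0=0 G3=G1|G0=0|1=1 G4=NOT G2=NOT 0=1 -> 11011
Step 3: G0=G4=1 G1=G0&G3=1&1=1 G2=G4&G2=1&0=0 G3=G1|G0=1|1=1 G4=NOT G2=NOT 0=1 -> 11011
Fixed point reached at step 2: 11011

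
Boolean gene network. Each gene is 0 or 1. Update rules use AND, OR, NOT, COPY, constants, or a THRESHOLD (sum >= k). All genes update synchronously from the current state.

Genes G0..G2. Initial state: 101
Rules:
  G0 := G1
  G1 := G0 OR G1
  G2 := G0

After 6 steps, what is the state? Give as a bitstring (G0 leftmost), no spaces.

Step 1: G0=G1=0 G1=G0|G1=1|0=1 G2=G0=1 -> 011
Step 2: G0=G1=1 G1=G0|G1=0|1=1 G2=G0=0 -> 110
Step 3: G0=G1=1 G1=G0|G1=1|1=1 G2=G0=1 -> 111
Step 4: G0=G1=1 G1=G0|G1=1|1=1 G2=G0=1 -> 111
Step 5: G0=G1=1 G1=G0|G1=1|1=1 G2=G0=1 -> 111
Step 6: G0=G1=1 G1=G0|G1=1|1=1 G2=G0=1 -> 111

111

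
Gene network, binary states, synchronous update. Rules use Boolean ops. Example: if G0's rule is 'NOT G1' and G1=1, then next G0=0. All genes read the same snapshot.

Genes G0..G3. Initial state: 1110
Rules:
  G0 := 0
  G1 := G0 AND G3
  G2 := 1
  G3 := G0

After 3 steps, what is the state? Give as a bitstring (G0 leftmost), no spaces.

Step 1: G0=0(const) G1=G0&G3=1&0=0 G2=1(const) G3=G0=1 -> 0011
Step 2: G0=0(const) G1=G0&G3=0&1=0 G2=1(const) G3=G0=0 -> 0010
Step 3: G0=0(const) G1=G0&G3=0&0=0 G2=1(const) G3=G0=0 -> 0010

0010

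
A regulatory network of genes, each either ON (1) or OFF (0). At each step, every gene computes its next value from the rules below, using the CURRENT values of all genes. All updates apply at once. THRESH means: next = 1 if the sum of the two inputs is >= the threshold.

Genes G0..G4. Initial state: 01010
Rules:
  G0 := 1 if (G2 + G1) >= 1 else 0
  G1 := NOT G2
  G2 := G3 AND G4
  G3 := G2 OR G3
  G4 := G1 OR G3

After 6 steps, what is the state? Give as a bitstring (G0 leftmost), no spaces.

Step 1: G0=(0+1>=1)=1 G1=NOT G2=NOT 0=1 G2=G3&G4=1&0=0 G3=G2|G3=0|1=1 G4=G1|G3=1|1=1 -> 11011
Step 2: G0=(0+1>=1)=1 G1=NOT G2=NOT 0=1 G2=G3&G4=1&1=1 G3=G2|G3=0|1=1 G4=G1|G3=1|1=1 -> 11111
Step 3: G0=(1+1>=1)=1 G1=NOT G2=NOT 1=0 G2=G3&G4=1&1=1 G3=G2|G3=1|1=1 G4=G1|G3=1|1=1 -> 10111
Step 4: G0=(1+0>=1)=1 G1=NOT G2=NOT 1=0 G2=G3&G4=1&1=1 G3=G2|G3=1|1=1 G4=G1|G3=0|1=1 -> 10111
Step 5: G0=(1+0>=1)=1 G1=NOT G2=NOT 1=0 G2=G3&G4=1&1=1 G3=G2|G3=1|1=1 G4=G1|G3=0|1=1 -> 10111
Step 6: G0=(1+0>=1)=1 G1=NOT G2=NOT 1=0 G2=G3&G4=1&1=1 G3=G2|G3=1|1=1 G4=G1|G3=0|1=1 -> 10111

10111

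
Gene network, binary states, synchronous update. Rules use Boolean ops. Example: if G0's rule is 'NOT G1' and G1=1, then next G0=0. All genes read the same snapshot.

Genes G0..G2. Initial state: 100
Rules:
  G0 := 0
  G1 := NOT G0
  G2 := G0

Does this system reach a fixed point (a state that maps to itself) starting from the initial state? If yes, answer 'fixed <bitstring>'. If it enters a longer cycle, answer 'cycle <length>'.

Answer: fixed 010

Derivation:
Step 0: 100
Step 1: G0=0(const) G1=NOT G0=NOT 1=0 G2=G0=1 -> 001
Step 2: G0=0(const) G1=NOT G0=NOT 0=1 G2=G0=0 -> 010
Step 3: G0=0(const) G1=NOT G0=NOT 0=1 G2=G0=0 -> 010
Fixed point reached at step 2: 010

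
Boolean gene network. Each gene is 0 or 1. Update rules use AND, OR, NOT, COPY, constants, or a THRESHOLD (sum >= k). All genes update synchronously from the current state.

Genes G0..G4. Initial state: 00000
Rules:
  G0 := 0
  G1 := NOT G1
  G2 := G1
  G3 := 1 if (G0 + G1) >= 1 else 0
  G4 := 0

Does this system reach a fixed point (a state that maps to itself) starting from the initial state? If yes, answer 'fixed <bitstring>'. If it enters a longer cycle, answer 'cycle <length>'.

Step 0: 00000
Step 1: G0=0(const) G1=NOT G1=NOT 0=1 G2=G1=0 G3=(0+0>=1)=0 G4=0(const) -> 01000
Step 2: G0=0(const) G1=NOT G1=NOT 1=0 G2=G1=1 G3=(0+1>=1)=1 G4=0(const) -> 00110
Step 3: G0=0(const) G1=NOT G1=NOT 0=1 G2=G1=0 G3=(0+0>=1)=0 G4=0(const) -> 01000
Cycle of length 2 starting at step 1 -> no fixed point

Answer: cycle 2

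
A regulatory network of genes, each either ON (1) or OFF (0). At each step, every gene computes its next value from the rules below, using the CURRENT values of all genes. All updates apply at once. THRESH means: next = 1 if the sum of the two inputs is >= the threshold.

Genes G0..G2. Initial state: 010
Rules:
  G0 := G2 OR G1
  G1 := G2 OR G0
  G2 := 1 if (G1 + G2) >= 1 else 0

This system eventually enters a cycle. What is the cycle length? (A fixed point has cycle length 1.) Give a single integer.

Step 0: 010
Step 1: G0=G2|G1=0|1=1 G1=G2|G0=0|0=0 G2=(1+0>=1)=1 -> 101
Step 2: G0=G2|G1=1|0=1 G1=G2|G0=1|1=1 G2=(0+1>=1)=1 -> 111
Step 3: G0=G2|G1=1|1=1 G1=G2|G0=1|1=1 G2=(1+1>=1)=1 -> 111
State from step 3 equals state from step 2 -> cycle length 1

Answer: 1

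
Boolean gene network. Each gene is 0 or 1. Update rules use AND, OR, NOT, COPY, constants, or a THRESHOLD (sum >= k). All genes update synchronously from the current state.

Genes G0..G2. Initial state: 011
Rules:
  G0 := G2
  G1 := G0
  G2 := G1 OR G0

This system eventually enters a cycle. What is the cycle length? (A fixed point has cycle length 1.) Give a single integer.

Answer: 1

Derivation:
Step 0: 011
Step 1: G0=G2=1 G1=G0=0 G2=G1|G0=1|0=1 -> 101
Step 2: G0=G2=1 G1=G0=1 G2=G1|G0=0|1=1 -> 111
Step 3: G0=G2=1 G1=G0=1 G2=G1|G0=1|1=1 -> 111
State from step 3 equals state from step 2 -> cycle length 1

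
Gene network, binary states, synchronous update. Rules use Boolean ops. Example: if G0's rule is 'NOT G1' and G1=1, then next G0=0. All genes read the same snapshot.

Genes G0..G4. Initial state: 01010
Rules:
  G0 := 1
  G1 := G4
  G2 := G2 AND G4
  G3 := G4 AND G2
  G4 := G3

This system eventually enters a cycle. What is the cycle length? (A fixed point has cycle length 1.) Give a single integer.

Answer: 1

Derivation:
Step 0: 01010
Step 1: G0=1(const) G1=G4=0 G2=G2&G4=0&0=0 G3=G4&G2=0&0=0 G4=G3=1 -> 10001
Step 2: G0=1(const) G1=G4=1 G2=G2&G4=0&1=0 G3=G4&G2=1&0=0 G4=G3=0 -> 11000
Step 3: G0=1(const) G1=G4=0 G2=G2&G4=0&0=0 G3=G4&G2=0&0=0 G4=G3=0 -> 10000
Step 4: G0=1(const) G1=G4=0 G2=G2&G4=0&0=0 G3=G4&G2=0&0=0 G4=G3=0 -> 10000
State from step 4 equals state from step 3 -> cycle length 1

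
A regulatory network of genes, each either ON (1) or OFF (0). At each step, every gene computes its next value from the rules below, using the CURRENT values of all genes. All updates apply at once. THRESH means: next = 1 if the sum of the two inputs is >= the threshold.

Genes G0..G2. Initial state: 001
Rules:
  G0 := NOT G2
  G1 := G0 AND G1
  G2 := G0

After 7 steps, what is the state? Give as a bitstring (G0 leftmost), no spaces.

Step 1: G0=NOT G2=NOT 1=0 G1=G0&G1=0&0=0 G2=G0=0 -> 000
Step 2: G0=NOT G2=NOT 0=1 G1=G0&G1=0&0=0 G2=G0=0 -> 100
Step 3: G0=NOT G2=NOT 0=1 G1=G0&G1=1&0=0 G2=G0=1 -> 101
Step 4: G0=NOT G2=NOT 1=0 G1=G0&G1=1&0=0 G2=G0=1 -> 001
Step 5: G0=NOT G2=NOT 1=0 G1=G0&G1=0&0=0 G2=G0=0 -> 000
Step 6: G0=NOT G2=NOT 0=1 G1=G0&G1=0&0=0 G2=G0=0 -> 100
Step 7: G0=NOT G2=NOT 0=1 G1=G0&G1=1&0=0 G2=G0=1 -> 101

101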